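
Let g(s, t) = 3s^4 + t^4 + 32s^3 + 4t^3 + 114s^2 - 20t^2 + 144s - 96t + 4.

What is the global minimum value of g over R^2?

-334

g(s,t) separates as P(s) + Q(t) + 4, so its minimum is min P + min Q + 4.
P'(s) = 12(s + 1)(s + 3)(s + 4) vanishes at s ∈ {-4, -3, -1}; Q'(t) = 4(t - 3)(t + 2)(t + 4) vanishes at t ∈ {-4, -2, 3}.
Local minima of P (where P''>0): P(-4)=-32, P(-1)=-59. Local minima of Q: Q(-4)=64, Q(3)=-279.
So the global minimum of g is P(-1) + Q(3) + 4 = -59 − 279 + 4 = -334, attained at (-1, 3).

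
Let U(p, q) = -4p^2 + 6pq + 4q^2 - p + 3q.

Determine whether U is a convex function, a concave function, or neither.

U is quadratic, so its Hessian is the constant matrix H = [[-8, 6], [6, 8]].
det(H) = -100, tr(H) = 0.
det(H) < 0, so H is indefinite: neither convex nor concave.

neither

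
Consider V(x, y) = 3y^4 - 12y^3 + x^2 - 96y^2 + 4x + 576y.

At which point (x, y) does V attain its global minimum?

V(x,y) separates as P(x) + Q(y), so its minimum is min P + min Q.
P'(x) = 2x + 4 vanishes at x ∈ {-2}; Q'(y) = 12(y - 4)(y - 3)(y + 4) vanishes at y ∈ {-4, 3, 4}.
Local minima of P (where P''>0): P(-2)=-4. Local minima of Q: Q(-4)=-2304, Q(4)=768.
So the global minimum of V is P(-2) + Q(-4) = -4 − 2304 = -2308, attained at (-2, -4).

(-2, -4)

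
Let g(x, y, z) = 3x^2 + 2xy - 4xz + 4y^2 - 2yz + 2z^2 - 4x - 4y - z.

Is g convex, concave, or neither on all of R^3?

g is quadratic, so its Hessian is the constant matrix H = [[6, 2, -4], [2, 8, -2], [-4, -2, 4]].
Leading principal minors: 6, 44, 56.
All positive ⇒ H ≻ 0 ⇒ convex.

convex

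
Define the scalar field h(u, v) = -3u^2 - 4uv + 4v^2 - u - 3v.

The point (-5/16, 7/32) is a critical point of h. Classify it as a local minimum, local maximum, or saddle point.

The Hessian of h is constant: H = [[-6, -4], [-4, 8]].
det(H) = (-6)·8 − (-4)² = -64.
Since det(H) < 0, H is indefinite and the critical point is a saddle point.

saddle point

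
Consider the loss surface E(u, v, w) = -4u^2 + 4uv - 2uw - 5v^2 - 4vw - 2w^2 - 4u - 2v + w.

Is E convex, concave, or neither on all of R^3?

E is quadratic, so its Hessian is the constant matrix H = [[-8, 4, -2], [4, -10, -4], [-2, -4, -4]].
Leading principal minors: -8, 64, -24.
Signs alternate −, +, − ⇒ H ≺ 0 ⇒ concave.

concave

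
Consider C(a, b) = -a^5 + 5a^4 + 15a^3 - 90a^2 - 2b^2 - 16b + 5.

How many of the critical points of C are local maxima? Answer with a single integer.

2

C separates as a function of a plus a function of b, so ∇C=0 decouples.
∂C/∂a = -5a(a - 4)(a - 3)(a + 3) = 0 at a ∈ {-3, 0, 3, 4}; ∂C/∂b = -4(b + 4) = 0 at b ∈ {-4}.
The Hessian is diagonal: diag(C_aa, C_bb). Second derivatives: C_aa(-3)=630, C_aa(0)=-180, C_aa(3)=90, C_aa(4)=-140; C_bb(-4)=-4.
Local maxima occur where both diagonal entries negative: (0, -4), (4, -4). Count: 2.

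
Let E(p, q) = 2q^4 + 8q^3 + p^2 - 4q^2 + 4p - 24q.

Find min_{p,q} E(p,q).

E(p,q) separates as A(p) + B(q), so its minimum is min A + min B.
A'(p) = 2p + 4 vanishes at p ∈ {-2}; B'(q) = 8(q - 1)(q + 1)(q + 3) vanishes at q ∈ {-3, -1, 1}.
Local minima of A (where A''>0): A(-2)=-4. Local minima of B: B(-3)=-18, B(1)=-18.
So the global minimum of E is A(-2) + B(-3) = -4 − 18 = -22, attained at (-2, -3).

-22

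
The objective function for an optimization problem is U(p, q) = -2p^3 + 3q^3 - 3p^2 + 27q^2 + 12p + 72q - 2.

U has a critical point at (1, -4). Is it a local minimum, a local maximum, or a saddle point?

The mixed partial ∂²U/∂p∂q is 0, so the Hessian at any point is diag(U_pp, U_qq) = diag(-6(2p + 1), 18(q + 3)).
At (1, -4): H = diag(-18, -18).
Both eigenvalues are negative, so H is negative definite: a local maximum.

local maximum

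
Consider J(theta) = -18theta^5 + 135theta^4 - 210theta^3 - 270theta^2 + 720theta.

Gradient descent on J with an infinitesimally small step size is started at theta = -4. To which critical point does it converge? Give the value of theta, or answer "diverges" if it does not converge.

-1

J'(theta) = -90(theta - 4)(theta - 2)(theta - 1)(theta + 1), so J'(-4) = -64800.
Gradient descent moves in the -J' direction, i.e. theta is increasing.
The nearest critical point in that direction is theta = -1, where J'' = 2700 > 0 (a local minimum). The iterate converges there.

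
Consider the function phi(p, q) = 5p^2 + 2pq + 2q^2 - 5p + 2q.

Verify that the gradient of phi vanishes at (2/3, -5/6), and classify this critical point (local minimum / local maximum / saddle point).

∇phi = (10p + 2q - 5, 2p + 4q + 2); substituting (2/3, -5/6) gives ∇phi = (0, 0), so (2/3, -5/6) is indeed a critical point.
The Hessian of phi is constant: H = [[10, 2], [2, 4]].
det(H) = 10·4 − 2² = 36.
det(H) > 0 and tr(H) = 14 > 0, so H is positive definite and the point is a local minimum.

local minimum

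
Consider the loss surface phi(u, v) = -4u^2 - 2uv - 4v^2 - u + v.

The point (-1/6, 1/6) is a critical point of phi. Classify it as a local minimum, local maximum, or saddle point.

The Hessian of phi is constant: H = [[-8, -2], [-2, -8]].
det(H) = (-8)·(-8) − (-2)² = 60.
det(H) > 0 and tr(H) = -16 < 0, so H is negative definite and the point is a local maximum.

local maximum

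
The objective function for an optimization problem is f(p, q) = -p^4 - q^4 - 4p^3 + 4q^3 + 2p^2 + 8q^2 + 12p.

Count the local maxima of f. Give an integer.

f separates as a function of p plus a function of q, so ∇f=0 decouples.
∂f/∂p = -4(p - 1)(p + 1)(p + 3) = 0 at p ∈ {-3, -1, 1}; ∂f/∂q = -4q(q - 4)(q + 1) = 0 at q ∈ {-1, 0, 4}.
The Hessian is diagonal: diag(f_pp, f_qq). Second derivatives: f_pp(-3)=-32, f_pp(-1)=16, f_pp(1)=-32; f_qq(-1)=-20, f_qq(0)=16, f_qq(4)=-80.
Local maxima occur where both diagonal entries negative: (-3, -1), (-3, 4), (1, -1), (1, 4). Count: 4.

4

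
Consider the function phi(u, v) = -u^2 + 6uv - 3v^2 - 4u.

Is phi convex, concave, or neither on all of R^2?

phi is quadratic, so its Hessian is the constant matrix H = [[-2, 6], [6, -6]].
det(H) = -24, tr(H) = -8.
det(H) < 0, so H is indefinite: neither convex nor concave.

neither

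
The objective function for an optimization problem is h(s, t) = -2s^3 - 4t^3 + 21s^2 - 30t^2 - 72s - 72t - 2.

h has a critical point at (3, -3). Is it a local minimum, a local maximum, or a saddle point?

local minimum

The mixed partial ∂²h/∂s∂t is 0, so the Hessian at any point is diag(h_ss, h_tt) = diag(6(-2s + 7), -12(2t + 5)).
At (3, -3): H = diag(6, 12).
Both eigenvalues are positive, so H is positive definite: a local minimum.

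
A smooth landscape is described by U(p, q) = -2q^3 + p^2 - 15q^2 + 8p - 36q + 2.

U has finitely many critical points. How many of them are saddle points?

U separates as a function of p plus a function of q, so ∇U=0 decouples.
∂U/∂p = 2(p + 4) = 0 at p ∈ {-4}; ∂U/∂q = -6(q + 2)(q + 3) = 0 at q ∈ {-3, -2}.
The Hessian is diagonal: diag(U_pp, U_qq). Second derivatives: U_pp(-4)=2; U_qq(-3)=6, U_qq(-2)=-6.
Saddle points occur where the two diagonal entries have opposite signs: (-4, -2). Count: 1.

1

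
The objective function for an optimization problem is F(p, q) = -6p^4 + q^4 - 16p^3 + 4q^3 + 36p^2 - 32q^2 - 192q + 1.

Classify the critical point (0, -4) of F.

The mixed partial ∂²F/∂p∂q is 0, so the Hessian at any point is diag(F_pp, F_qq) = diag(24(-3p^2 - 4p + 3), 4(3q^2 + 6q - 16)).
At (0, -4): H = diag(72, 32).
Both eigenvalues are positive, so H is positive definite: a local minimum.

local minimum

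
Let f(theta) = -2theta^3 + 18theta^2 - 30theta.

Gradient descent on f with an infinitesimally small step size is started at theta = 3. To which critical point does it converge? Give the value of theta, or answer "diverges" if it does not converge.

f'(theta) = -6(theta - 5)(theta - 1), so f'(3) = 24.
Gradient descent moves in the -f' direction, i.e. theta is decreasing.
The nearest critical point in that direction is theta = 1, where f'' = 24 > 0 (a local minimum). The iterate converges there.

1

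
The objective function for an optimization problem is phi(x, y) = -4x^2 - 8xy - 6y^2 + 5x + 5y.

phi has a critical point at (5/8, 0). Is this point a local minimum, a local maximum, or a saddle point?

The Hessian of phi is constant: H = [[-8, -8], [-8, -12]].
det(H) = (-8)·(-12) − (-8)² = 32.
det(H) > 0 and tr(H) = -20 < 0, so H is negative definite and the point is a local maximum.

local maximum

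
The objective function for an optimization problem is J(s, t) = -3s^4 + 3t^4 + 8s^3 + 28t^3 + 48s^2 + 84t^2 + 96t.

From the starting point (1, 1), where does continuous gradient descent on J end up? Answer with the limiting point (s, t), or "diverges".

(0, -1)

J is separable, so gradient descent decouples: s follows -∂J/∂s, t follows -∂J/∂t.
∂J/∂s = -12s(s - 4)(s + 2); at s=1 this is 108, so s decreases.
∂J/∂t = 12(t + 1)(t + 2)(t + 4); at t=1 this is 360, so t decreases.
s converges to its nearest critical value 0 (a local min of the s-part); t converges to -1. The iterate converges to (0, -1).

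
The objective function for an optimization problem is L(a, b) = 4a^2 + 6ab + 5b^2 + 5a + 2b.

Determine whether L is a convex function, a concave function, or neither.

convex

L is quadratic, so its Hessian is the constant matrix H = [[8, 6], [6, 10]].
det(H) = 44, tr(H) = 18.
det(H) > 0 and tr(H) > 0, so H is positive definite everywhere: convex.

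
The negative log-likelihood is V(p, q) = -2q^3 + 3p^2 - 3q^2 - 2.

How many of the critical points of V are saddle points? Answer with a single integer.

1

V separates as a function of p plus a function of q, so ∇V=0 decouples.
∂V/∂p = 6p = 0 at p ∈ {0}; ∂V/∂q = -6q(q + 1) = 0 at q ∈ {-1, 0}.
The Hessian is diagonal: diag(V_pp, V_qq). Second derivatives: V_pp(0)=6; V_qq(-1)=6, V_qq(0)=-6.
Saddle points occur where the two diagonal entries have opposite signs: (0, 0). Count: 1.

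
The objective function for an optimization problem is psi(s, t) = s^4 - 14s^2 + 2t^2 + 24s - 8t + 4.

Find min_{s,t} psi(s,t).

psi(s,t) separates as P(s) + Q(t) + 4, so its minimum is min P + min Q + 4.
P'(s) = 4(s - 2)(s - 1)(s + 3) vanishes at s ∈ {-3, 1, 2}; Q'(t) = 4(t - 2) vanishes at t ∈ {2}.
Local minima of P (where P''>0): P(-3)=-117, P(2)=8. Local minima of Q: Q(2)=-8.
So the global minimum of psi is P(-3) + Q(2) + 4 = -117 − 8 + 4 = -121, attained at (-3, 2).

-121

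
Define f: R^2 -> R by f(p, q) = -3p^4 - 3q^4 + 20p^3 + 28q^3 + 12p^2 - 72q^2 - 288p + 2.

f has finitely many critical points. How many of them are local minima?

f separates as a function of p plus a function of q, so ∇f=0 decouples.
∂f/∂p = -12(p - 4)(p - 3)(p + 2) = 0 at p ∈ {-2, 3, 4}; ∂f/∂q = -12q(q - 4)(q - 3) = 0 at q ∈ {0, 3, 4}.
The Hessian is diagonal: diag(f_pp, f_qq). Second derivatives: f_pp(-2)=-360, f_pp(3)=60, f_pp(4)=-72; f_qq(0)=-144, f_qq(3)=36, f_qq(4)=-48.
Local minima occur where both diagonal entries positive: (3, 3). Count: 1.

1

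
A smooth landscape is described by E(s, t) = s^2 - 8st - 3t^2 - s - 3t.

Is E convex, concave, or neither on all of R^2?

neither

E is quadratic, so its Hessian is the constant matrix H = [[2, -8], [-8, -6]].
det(H) = -76, tr(H) = -4.
det(H) < 0, so H is indefinite: neither convex nor concave.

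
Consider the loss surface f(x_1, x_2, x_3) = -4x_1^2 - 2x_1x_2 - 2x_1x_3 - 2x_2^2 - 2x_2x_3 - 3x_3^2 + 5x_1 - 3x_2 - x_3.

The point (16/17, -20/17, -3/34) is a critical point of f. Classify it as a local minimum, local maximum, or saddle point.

The Hessian is constant: H = [[-8, -2, -2], [-2, -4, -2], [-2, -2, -6]].
Leading principal minors: Δ₁ = -8, Δ₂ = 28, Δ₃ = -136.
The minors alternate sign starting negative (−, +, −), so H is negative definite: a local maximum.

local maximum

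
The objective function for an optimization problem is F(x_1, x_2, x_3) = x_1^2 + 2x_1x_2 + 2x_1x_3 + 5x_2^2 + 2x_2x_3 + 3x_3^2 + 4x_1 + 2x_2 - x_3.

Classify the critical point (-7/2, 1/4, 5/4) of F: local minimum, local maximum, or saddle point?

local minimum

The Hessian is constant: H = [[2, 2, 2], [2, 10, 2], [2, 2, 6]].
Leading principal minors: Δ₁ = 2, Δ₂ = 16, Δ₃ = 64.
All leading minors are positive, so H is positive definite: a local minimum.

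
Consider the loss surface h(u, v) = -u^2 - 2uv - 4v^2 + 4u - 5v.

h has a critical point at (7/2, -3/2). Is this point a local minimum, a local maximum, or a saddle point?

The Hessian of h is constant: H = [[-2, -2], [-2, -8]].
det(H) = (-2)·(-8) − (-2)² = 12.
det(H) > 0 and tr(H) = -10 < 0, so H is negative definite and the point is a local maximum.

local maximum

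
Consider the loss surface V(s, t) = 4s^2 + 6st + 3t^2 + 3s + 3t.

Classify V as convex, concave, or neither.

V is quadratic, so its Hessian is the constant matrix H = [[8, 6], [6, 6]].
det(H) = 12, tr(H) = 14.
det(H) > 0 and tr(H) > 0, so H is positive definite everywhere: convex.

convex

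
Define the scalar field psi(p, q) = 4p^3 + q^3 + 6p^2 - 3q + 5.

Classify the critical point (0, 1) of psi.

local minimum

The mixed partial ∂²psi/∂p∂q is 0, so the Hessian at any point is diag(psi_pp, psi_qq) = diag(12(2p + 1), 6q).
At (0, 1): H = diag(12, 6).
Both eigenvalues are positive, so H is positive definite: a local minimum.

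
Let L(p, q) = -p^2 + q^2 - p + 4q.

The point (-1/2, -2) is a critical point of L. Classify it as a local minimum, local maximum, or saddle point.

The Hessian of L is constant: H = [[-2, 0], [0, 2]].
det(H) = (-2)·2 − 0² = -4.
Since det(H) < 0, H is indefinite and the critical point is a saddle point.

saddle point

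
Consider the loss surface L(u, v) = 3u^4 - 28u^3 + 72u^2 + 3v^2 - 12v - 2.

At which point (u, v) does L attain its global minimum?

L(u,v) separates as P(u) + Q(v) − 2, so its minimum is min P + min Q − 2.
P'(u) = 12u(u - 4)(u - 3) vanishes at u ∈ {0, 3, 4}; Q'(v) = 6v - 12 vanishes at v ∈ {2}.
Local minima of P (where P''>0): P(0)=0, P(4)=128. Local minima of Q: Q(2)=-12.
So the global minimum of L is P(0) + Q(2) − 2 = 0 − 12 − 2 = -14, attained at (0, 2).

(0, 2)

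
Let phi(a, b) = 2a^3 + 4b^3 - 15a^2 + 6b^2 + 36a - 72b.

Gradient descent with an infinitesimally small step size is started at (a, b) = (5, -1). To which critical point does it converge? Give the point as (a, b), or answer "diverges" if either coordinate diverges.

(3, 2)

phi is separable, so gradient descent decouples: a follows -∂phi/∂a, b follows -∂phi/∂b.
∂phi/∂a = 6(a - 3)(a - 2); at a=5 this is 36, so a decreases.
∂phi/∂b = 12(b - 2)(b + 3); at b=-1 this is -72, so b increases.
a converges to its nearest critical value 3 (a local min of the a-part); b converges to 2. The iterate converges to (3, 2).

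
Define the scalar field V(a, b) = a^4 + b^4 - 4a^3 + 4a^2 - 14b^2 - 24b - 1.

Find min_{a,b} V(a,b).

V(a,b) separates as P(a) + Q(b) − 1, so its minimum is min P + min Q − 1.
P'(a) = 4a(a - 2)(a - 1) vanishes at a ∈ {0, 1, 2}; Q'(b) = 4(b - 3)(b + 1)(b + 2) vanishes at b ∈ {-2, -1, 3}.
Local minima of P (where P''>0): P(0)=0, P(2)=0. Local minima of Q: Q(-2)=8, Q(3)=-117.
So the global minimum of V is P(0) + Q(3) − 1 = 0 − 117 − 1 = -118, attained at (0, 3).

-118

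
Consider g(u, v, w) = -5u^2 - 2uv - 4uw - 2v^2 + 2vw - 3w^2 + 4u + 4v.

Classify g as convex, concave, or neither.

g is quadratic, so its Hessian is the constant matrix H = [[-10, -2, -4], [-2, -4, 2], [-4, 2, -6]].
Leading principal minors: -10, 36, -80.
Signs alternate −, +, − ⇒ H ≺ 0 ⇒ concave.

concave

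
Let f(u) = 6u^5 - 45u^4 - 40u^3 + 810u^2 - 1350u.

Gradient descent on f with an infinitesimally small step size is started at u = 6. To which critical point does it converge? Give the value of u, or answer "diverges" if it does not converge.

5

f'(u) = 30(u - 5)(u - 3)(u - 1)(u + 3), so f'(6) = 4050.
Gradient descent moves in the -f' direction, i.e. u is decreasing.
The nearest critical point in that direction is u = 5, where f'' = 1920 > 0 (a local minimum). The iterate converges there.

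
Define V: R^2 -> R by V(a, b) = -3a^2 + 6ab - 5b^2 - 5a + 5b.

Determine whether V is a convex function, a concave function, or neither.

V is quadratic, so its Hessian is the constant matrix H = [[-6, 6], [6, -10]].
det(H) = 24, tr(H) = -16.
det(H) > 0 and tr(H) < 0, so H is negative definite everywhere: concave.

concave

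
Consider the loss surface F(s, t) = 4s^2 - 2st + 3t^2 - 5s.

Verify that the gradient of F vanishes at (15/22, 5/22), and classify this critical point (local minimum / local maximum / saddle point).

∇F = (8s - 2t - 5, -2s + 6t); substituting (15/22, 5/22) gives ∇F = (0, 0), so (15/22, 5/22) is indeed a critical point.
The Hessian of F is constant: H = [[8, -2], [-2, 6]].
det(H) = 8·6 − (-2)² = 44.
det(H) > 0 and tr(H) = 14 > 0, so H is positive definite and the point is a local minimum.

local minimum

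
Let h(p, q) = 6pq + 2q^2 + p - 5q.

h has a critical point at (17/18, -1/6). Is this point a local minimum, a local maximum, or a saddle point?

saddle point

The Hessian of h is constant: H = [[0, 6], [6, 4]].
det(H) = 0·4 − 6² = -36.
Since det(H) < 0, H is indefinite and the critical point is a saddle point.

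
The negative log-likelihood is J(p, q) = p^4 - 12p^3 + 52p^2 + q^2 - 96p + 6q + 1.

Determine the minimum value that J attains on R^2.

J(p,q) separates as A(p) + B(q) + 1, so its minimum is min A + min B + 1.
A'(p) = 4(p - 4)(p - 3)(p - 2) vanishes at p ∈ {2, 3, 4}; B'(q) = 2q + 6 vanishes at q ∈ {-3}.
Local minima of A (where A''>0): A(2)=-64, A(4)=-64. Local minima of B: B(-3)=-9.
So the global minimum of J is A(2) + B(-3) + 1 = -64 − 9 + 1 = -72, attained at (2, -3).

-72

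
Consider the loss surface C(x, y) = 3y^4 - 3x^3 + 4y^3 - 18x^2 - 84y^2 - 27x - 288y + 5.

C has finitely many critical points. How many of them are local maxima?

1

C separates as a function of x plus a function of y, so ∇C=0 decouples.
∂C/∂x = -9(x + 1)(x + 3) = 0 at x ∈ {-3, -1}; ∂C/∂y = 12(y - 4)(y + 2)(y + 3) = 0 at y ∈ {-3, -2, 4}.
The Hessian is diagonal: diag(C_xx, C_yy). Second derivatives: C_xx(-3)=18, C_xx(-1)=-18; C_yy(-3)=84, C_yy(-2)=-72, C_yy(4)=504.
Local maxima occur where both diagonal entries negative: (-1, -2). Count: 1.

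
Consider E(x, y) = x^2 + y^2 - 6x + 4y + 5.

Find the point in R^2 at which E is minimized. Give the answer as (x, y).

(3, -2)

E(x,y) separates as P(x) + Q(y) + 5, so its minimum is min P + min Q + 5.
P'(x) = 2x - 6 vanishes at x ∈ {3}; Q'(y) = 2y + 4 vanishes at y ∈ {-2}.
Local minima of P (where P''>0): P(3)=-9. Local minima of Q: Q(-2)=-4.
So the global minimum of E is P(3) + Q(-2) + 5 = -9 − 4 + 5 = -8, attained at (3, -2).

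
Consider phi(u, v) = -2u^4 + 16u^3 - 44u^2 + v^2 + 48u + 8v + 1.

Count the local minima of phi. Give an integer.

phi separates as a function of u plus a function of v, so ∇phi=0 decouples.
∂phi/∂u = -8(u - 3)(u - 2)(u - 1) = 0 at u ∈ {1, 2, 3}; ∂phi/∂v = 2(v + 4) = 0 at v ∈ {-4}.
The Hessian is diagonal: diag(phi_uu, phi_vv). Second derivatives: phi_uu(1)=-16, phi_uu(2)=8, phi_uu(3)=-16; phi_vv(-4)=2.
Local minima occur where both diagonal entries positive: (2, -4). Count: 1.

1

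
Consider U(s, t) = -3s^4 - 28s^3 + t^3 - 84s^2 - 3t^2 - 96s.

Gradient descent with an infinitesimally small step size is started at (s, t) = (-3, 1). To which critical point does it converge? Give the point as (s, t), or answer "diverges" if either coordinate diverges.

(-2, 2)

U is separable, so gradient descent decouples: s follows -∂U/∂s, t follows -∂U/∂t.
∂U/∂s = -12(s + 1)(s + 2)(s + 4); at s=-3 this is -24, so s increases.
∂U/∂t = 3t(t - 2); at t=1 this is -3, so t increases.
s converges to its nearest critical value -2 (a local min of the s-part); t converges to 2. The iterate converges to (-2, 2).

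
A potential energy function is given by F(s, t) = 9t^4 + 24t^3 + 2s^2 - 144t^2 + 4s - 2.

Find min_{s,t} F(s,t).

-1540

F(s,t) separates as P(s) + Q(t) − 2, so its minimum is min P + min Q − 2.
P'(s) = 4s + 4 vanishes at s ∈ {-1}; Q'(t) = 36t(t - 2)(t + 4) vanishes at t ∈ {-4, 0, 2}.
Local minima of P (where P''>0): P(-1)=-2. Local minima of Q: Q(-4)=-1536, Q(2)=-240.
So the global minimum of F is P(-1) + Q(-4) − 2 = -2 − 1536 − 2 = -1540, attained at (-1, -4).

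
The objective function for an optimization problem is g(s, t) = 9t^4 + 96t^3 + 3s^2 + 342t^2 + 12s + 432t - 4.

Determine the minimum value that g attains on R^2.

g(s,t) separates as P(s) + Q(t) − 4, so its minimum is min P + min Q − 4.
P'(s) = 6s + 12 vanishes at s ∈ {-2}; Q'(t) = 36(t + 1)(t + 3)(t + 4) vanishes at t ∈ {-4, -3, -1}.
Local minima of P (where P''>0): P(-2)=-12. Local minima of Q: Q(-4)=-96, Q(-1)=-177.
So the global minimum of g is P(-2) + Q(-1) − 4 = -12 − 177 − 4 = -193, attained at (-2, -1).

-193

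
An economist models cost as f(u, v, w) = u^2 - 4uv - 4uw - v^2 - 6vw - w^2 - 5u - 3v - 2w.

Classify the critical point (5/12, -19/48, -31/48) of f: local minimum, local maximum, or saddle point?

The Hessian is constant: H = [[2, -4, -4], [-4, -2, -6], [-4, -6, -2]].
Leading principal minors: Δ₁ = 2, Δ₂ = -20, Δ₃ = -192.
The minors fit neither the all-positive nor the alternating-sign pattern, so H is indefinite: a saddle point.

saddle point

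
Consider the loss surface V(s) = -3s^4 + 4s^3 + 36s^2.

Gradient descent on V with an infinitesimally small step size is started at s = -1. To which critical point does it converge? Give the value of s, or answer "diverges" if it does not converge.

0

V'(s) = -12s(s - 3)(s + 2), so V'(-1) = -48.
Gradient descent moves in the -V' direction, i.e. s is increasing.
The nearest critical point in that direction is s = 0, where V'' = 72 > 0 (a local minimum). The iterate converges there.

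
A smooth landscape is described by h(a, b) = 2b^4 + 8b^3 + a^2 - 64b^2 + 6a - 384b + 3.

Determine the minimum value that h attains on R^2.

h(a,b) separates as P(a) + Q(b) + 3, so its minimum is min P + min Q + 3.
P'(a) = 2a + 6 vanishes at a ∈ {-3}; Q'(b) = 8(b - 4)(b + 3)(b + 4) vanishes at b ∈ {-4, -3, 4}.
Local minima of P (where P''>0): P(-3)=-9. Local minima of Q: Q(-4)=512, Q(4)=-1536.
So the global minimum of h is P(-3) + Q(4) + 3 = -9 − 1536 + 3 = -1542, attained at (-3, 4).

-1542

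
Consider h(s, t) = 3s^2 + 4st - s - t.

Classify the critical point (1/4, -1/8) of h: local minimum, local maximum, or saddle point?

The Hessian of h is constant: H = [[6, 4], [4, 0]].
det(H) = 6·0 − 4² = -16.
Since det(H) < 0, H is indefinite and the critical point is a saddle point.

saddle point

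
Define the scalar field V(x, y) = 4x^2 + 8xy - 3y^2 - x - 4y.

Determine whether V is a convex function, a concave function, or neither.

neither

V is quadratic, so its Hessian is the constant matrix H = [[8, 8], [8, -6]].
det(H) = -112, tr(H) = 2.
det(H) < 0, so H is indefinite: neither convex nor concave.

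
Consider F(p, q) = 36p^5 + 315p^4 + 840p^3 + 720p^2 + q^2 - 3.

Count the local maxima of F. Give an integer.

F separates as a function of p plus a function of q, so ∇F=0 decouples.
∂F/∂p = 180p(p + 1)(p + 2)(p + 4) = 0 at p ∈ {-4, -2, -1, 0}; ∂F/∂q = 2q = 0 at q ∈ {0}.
The Hessian is diagonal: diag(F_pp, F_qq). Second derivatives: F_pp(-4)=-4320, F_pp(-2)=720, F_pp(-1)=-540, F_pp(0)=1440; F_qq(0)=2.
Local maxima occur where both diagonal entries negative: none. Count: 0.

0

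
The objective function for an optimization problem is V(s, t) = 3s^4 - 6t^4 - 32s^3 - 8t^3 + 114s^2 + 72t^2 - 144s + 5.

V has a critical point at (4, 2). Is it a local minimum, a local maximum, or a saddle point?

The mixed partial ∂²V/∂s∂t is 0, so the Hessian at any point is diag(V_ss, V_tt) = diag(12(3s^2 - 16s + 19), 24(-3t^2 - 2t + 6)).
At (4, 2): H = diag(36, -240).
The eigenvalues have opposite signs, so H is indefinite: a saddle point.

saddle point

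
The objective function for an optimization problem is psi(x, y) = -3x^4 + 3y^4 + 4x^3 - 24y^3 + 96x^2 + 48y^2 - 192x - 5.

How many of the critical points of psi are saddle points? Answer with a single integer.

5

psi separates as a function of x plus a function of y, so ∇psi=0 decouples.
∂psi/∂x = -12(x - 4)(x - 1)(x + 4) = 0 at x ∈ {-4, 1, 4}; ∂psi/∂y = 12y(y - 4)(y - 2) = 0 at y ∈ {0, 2, 4}.
The Hessian is diagonal: diag(psi_xx, psi_yy). Second derivatives: psi_xx(-4)=-480, psi_xx(1)=180, psi_xx(4)=-288; psi_yy(0)=96, psi_yy(2)=-48, psi_yy(4)=96.
Saddle points occur where the two diagonal entries have opposite signs: (-4, 0), (-4, 4), (1, 2), (4, 0), (4, 4). Count: 5.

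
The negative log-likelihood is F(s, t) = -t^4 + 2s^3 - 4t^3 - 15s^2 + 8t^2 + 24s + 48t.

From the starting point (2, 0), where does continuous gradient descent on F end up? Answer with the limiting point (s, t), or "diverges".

(4, -2)

F is separable, so gradient descent decouples: s follows -∂F/∂s, t follows -∂F/∂t.
∂F/∂s = 6(s - 4)(s - 1); at s=2 this is -12, so s increases.
∂F/∂t = -4(t - 2)(t + 2)(t + 3); at t=0 this is 48, so t decreases.
s converges to its nearest critical value 4 (a local min of the s-part); t converges to -2. The iterate converges to (4, -2).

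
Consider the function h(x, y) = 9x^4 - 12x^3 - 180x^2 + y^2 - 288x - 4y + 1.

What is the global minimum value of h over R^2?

-2499

h(x,y) separates as P(x) + Q(y) + 1, so its minimum is min P + min Q + 1.
P'(x) = 36(x - 4)(x + 1)(x + 2) vanishes at x ∈ {-2, -1, 4}; Q'(y) = 2y - 4 vanishes at y ∈ {2}.
Local minima of P (where P''>0): P(-2)=96, P(4)=-2496. Local minima of Q: Q(2)=-4.
So the global minimum of h is P(4) + Q(2) + 1 = -2496 − 4 + 1 = -2499, attained at (4, 2).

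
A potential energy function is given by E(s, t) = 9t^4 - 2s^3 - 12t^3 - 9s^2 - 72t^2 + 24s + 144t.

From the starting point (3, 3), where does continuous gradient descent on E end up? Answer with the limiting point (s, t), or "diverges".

E is separable, so gradient descent decouples: s follows -∂E/∂s, t follows -∂E/∂t.
∂E/∂s = -6(s - 1)(s + 4); at s=3 this is -84, so s increases.
∂E/∂t = 36(t - 2)(t - 1)(t + 2); at t=3 this is 360, so t decreases.
The s-coordinate has no critical point in that direction and runs off to infinity.

diverges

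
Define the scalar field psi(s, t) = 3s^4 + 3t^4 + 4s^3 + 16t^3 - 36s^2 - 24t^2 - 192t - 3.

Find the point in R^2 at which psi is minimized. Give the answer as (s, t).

psi(s,t) separates as P(s) + Q(t) − 3, so its minimum is min P + min Q − 3.
P'(s) = 12s(s - 2)(s + 3) vanishes at s ∈ {-3, 0, 2}; Q'(t) = 12(t - 2)(t + 2)(t + 4) vanishes at t ∈ {-4, -2, 2}.
Local minima of P (where P''>0): P(-3)=-189, P(2)=-64. Local minima of Q: Q(-4)=128, Q(2)=-304.
So the global minimum of psi is P(-3) + Q(2) − 3 = -189 − 304 − 3 = -496, attained at (-3, 2).

(-3, 2)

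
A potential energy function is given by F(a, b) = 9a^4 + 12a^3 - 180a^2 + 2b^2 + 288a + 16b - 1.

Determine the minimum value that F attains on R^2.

F(a,b) separates as P(a) + Q(b) − 1, so its minimum is min P + min Q − 1.
P'(a) = 36(a - 2)(a - 1)(a + 4) vanishes at a ∈ {-4, 1, 2}; Q'(b) = 4b + 16 vanishes at b ∈ {-4}.
Local minima of P (where P''>0): P(-4)=-2496, P(2)=96. Local minima of Q: Q(-4)=-32.
So the global minimum of F is P(-4) + Q(-4) − 1 = -2496 − 32 − 1 = -2529, attained at (-4, -4).

-2529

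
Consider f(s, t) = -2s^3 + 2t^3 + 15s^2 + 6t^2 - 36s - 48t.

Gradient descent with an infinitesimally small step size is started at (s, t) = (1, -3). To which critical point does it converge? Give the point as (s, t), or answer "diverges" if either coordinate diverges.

f is separable, so gradient descent decouples: s follows -∂f/∂s, t follows -∂f/∂t.
∂f/∂s = -6(s - 3)(s - 2); at s=1 this is -12, so s increases.
∂f/∂t = 6(t - 2)(t + 4); at t=-3 this is -30, so t increases.
s converges to its nearest critical value 2 (a local min of the s-part); t converges to 2. The iterate converges to (2, 2).

(2, 2)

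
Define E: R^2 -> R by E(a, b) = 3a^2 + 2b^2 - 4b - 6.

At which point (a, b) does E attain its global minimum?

E(a,b) separates as P(a) + Q(b) − 6, so its minimum is min P + min Q − 6.
P'(a) = 6a vanishes at a ∈ {0}; Q'(b) = 4b - 4 vanishes at b ∈ {1}.
Local minima of P (where P''>0): P(0)=0. Local minima of Q: Q(1)=-2.
So the global minimum of E is P(0) + Q(1) − 6 = 0 − 2 − 6 = -8, attained at (0, 1).

(0, 1)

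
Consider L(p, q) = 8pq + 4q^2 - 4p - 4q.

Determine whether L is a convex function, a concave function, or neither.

L is quadratic, so its Hessian is the constant matrix H = [[0, 8], [8, 8]].
det(H) = -64, tr(H) = 8.
det(H) < 0, so H is indefinite: neither convex nor concave.

neither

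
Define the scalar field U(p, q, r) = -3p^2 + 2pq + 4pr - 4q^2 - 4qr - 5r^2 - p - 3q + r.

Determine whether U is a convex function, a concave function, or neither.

U is quadratic, so its Hessian is the constant matrix H = [[-6, 2, 4], [2, -8, -4], [4, -4, -10]].
Leading principal minors: -6, 44, -280.
Signs alternate −, +, − ⇒ H ≺ 0 ⇒ concave.

concave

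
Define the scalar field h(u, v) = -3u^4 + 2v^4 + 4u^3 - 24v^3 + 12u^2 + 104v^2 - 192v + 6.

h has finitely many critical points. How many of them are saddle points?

h separates as a function of u plus a function of v, so ∇h=0 decouples.
∂h/∂u = -12u(u - 2)(u + 1) = 0 at u ∈ {-1, 0, 2}; ∂h/∂v = 8(v - 4)(v - 3)(v - 2) = 0 at v ∈ {2, 3, 4}.
The Hessian is diagonal: diag(h_uu, h_vv). Second derivatives: h_uu(-1)=-36, h_uu(0)=24, h_uu(2)=-72; h_vv(2)=16, h_vv(3)=-8, h_vv(4)=16.
Saddle points occur where the two diagonal entries have opposite signs: (-1, 2), (-1, 4), (0, 3), (2, 2), (2, 4). Count: 5.

5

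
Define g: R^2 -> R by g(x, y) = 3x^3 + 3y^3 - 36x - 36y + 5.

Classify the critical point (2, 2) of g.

The mixed partial ∂²g/∂x∂y is 0, so the Hessian at any point is diag(g_xx, g_yy) = diag(18x, 18y).
At (2, 2): H = diag(36, 36).
Both eigenvalues are positive, so H is positive definite: a local minimum.

local minimum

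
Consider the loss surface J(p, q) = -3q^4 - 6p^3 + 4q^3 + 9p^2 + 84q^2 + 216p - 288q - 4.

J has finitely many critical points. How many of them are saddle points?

3

J separates as a function of p plus a function of q, so ∇J=0 decouples.
∂J/∂p = -18(p - 4)(p + 3) = 0 at p ∈ {-3, 4}; ∂J/∂q = -12(q - 3)(q - 2)(q + 4) = 0 at q ∈ {-4, 2, 3}.
The Hessian is diagonal: diag(J_pp, J_qq). Second derivatives: J_pp(-3)=126, J_pp(4)=-126; J_qq(-4)=-504, J_qq(2)=72, J_qq(3)=-84.
Saddle points occur where the two diagonal entries have opposite signs: (-3, -4), (-3, 3), (4, 2). Count: 3.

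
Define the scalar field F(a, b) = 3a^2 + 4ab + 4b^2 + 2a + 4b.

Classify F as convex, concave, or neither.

convex

F is quadratic, so its Hessian is the constant matrix H = [[6, 4], [4, 8]].
det(H) = 32, tr(H) = 14.
det(H) > 0 and tr(H) > 0, so H is positive definite everywhere: convex.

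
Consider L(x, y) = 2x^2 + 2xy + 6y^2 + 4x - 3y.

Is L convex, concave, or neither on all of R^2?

L is quadratic, so its Hessian is the constant matrix H = [[4, 2], [2, 12]].
det(H) = 44, tr(H) = 16.
det(H) > 0 and tr(H) > 0, so H is positive definite everywhere: convex.

convex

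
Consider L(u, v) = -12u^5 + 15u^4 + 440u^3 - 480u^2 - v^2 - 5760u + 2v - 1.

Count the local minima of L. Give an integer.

0

L separates as a function of u plus a function of v, so ∇L=0 decouples.
∂L/∂u = -60(u - 4)(u - 3)(u + 2)(u + 4) = 0 at u ∈ {-4, -2, 3, 4}; ∂L/∂v = -2(v - 1) = 0 at v ∈ {1}.
The Hessian is diagonal: diag(L_uu, L_vv). Second derivatives: L_uu(-4)=6720, L_uu(-2)=-3600, L_uu(3)=2100, L_uu(4)=-2880; L_vv(1)=-2.
Local minima occur where both diagonal entries positive: none. Count: 0.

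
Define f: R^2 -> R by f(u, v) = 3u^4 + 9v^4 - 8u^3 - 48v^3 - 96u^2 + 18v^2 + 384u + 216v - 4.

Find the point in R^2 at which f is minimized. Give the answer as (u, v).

(-4, -1)

f(u,v) separates as P(u) + Q(v) − 4, so its minimum is min P + min Q − 4.
P'(u) = 12(u - 4)(u - 2)(u + 4) vanishes at u ∈ {-4, 2, 4}; Q'(v) = 36(v - 3)(v - 2)(v + 1) vanishes at v ∈ {-1, 2, 3}.
Local minima of P (where P''>0): P(-4)=-1792, P(4)=256. Local minima of Q: Q(-1)=-141, Q(3)=243.
So the global minimum of f is P(-4) + Q(-1) − 4 = -1792 − 141 − 4 = -1937, attained at (-4, -1).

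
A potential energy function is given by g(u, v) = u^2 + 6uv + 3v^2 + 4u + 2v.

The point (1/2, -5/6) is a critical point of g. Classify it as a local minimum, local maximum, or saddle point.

saddle point

The Hessian of g is constant: H = [[2, 6], [6, 6]].
det(H) = 2·6 − 6² = -24.
Since det(H) < 0, H is indefinite and the critical point is a saddle point.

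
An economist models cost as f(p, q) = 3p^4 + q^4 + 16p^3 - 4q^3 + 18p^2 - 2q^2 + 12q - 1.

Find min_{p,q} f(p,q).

f(p,q) separates as A(p) + B(q) − 1, so its minimum is min A + min B − 1.
A'(p) = 12p(p + 1)(p + 3) vanishes at p ∈ {-3, -1, 0}; B'(q) = 4(q - 3)(q - 1)(q + 1) vanishes at q ∈ {-1, 1, 3}.
Local minima of A (where A''>0): A(-3)=-27, A(0)=0. Local minima of B: B(-1)=-9, B(3)=-9.
So the global minimum of f is A(-3) + B(-1) − 1 = -27 − 9 − 1 = -37, attained at (-3, -1).

-37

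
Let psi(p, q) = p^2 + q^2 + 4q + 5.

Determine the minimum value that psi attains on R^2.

1

psi(p,q) separates as A(p) + B(q) + 5, so its minimum is min A + min B + 5.
A'(p) = 2p vanishes at p ∈ {0}; B'(q) = 2q + 4 vanishes at q ∈ {-2}.
Local minima of A (where A''>0): A(0)=0. Local minima of B: B(-2)=-4.
So the global minimum of psi is A(0) + B(-2) + 5 = 0 − 4 + 5 = 1, attained at (0, -2).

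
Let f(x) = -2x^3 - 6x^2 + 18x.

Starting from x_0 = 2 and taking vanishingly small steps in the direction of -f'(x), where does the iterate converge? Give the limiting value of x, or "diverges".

diverges

f'(x) = -6(x - 1)(x + 3), so f'(2) = -30.
Gradient descent moves in the -f' direction, i.e. x is increasing.
There is no critical point above x=2, and f' keeps the same sign, so the iterate runs off to +∞.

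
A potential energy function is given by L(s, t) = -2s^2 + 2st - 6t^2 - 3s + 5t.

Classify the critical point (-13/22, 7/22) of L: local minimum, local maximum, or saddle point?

The Hessian of L is constant: H = [[-4, 2], [2, -12]].
det(H) = (-4)·(-12) − 2² = 44.
det(H) > 0 and tr(H) = -16 < 0, so H is negative definite and the point is a local maximum.

local maximum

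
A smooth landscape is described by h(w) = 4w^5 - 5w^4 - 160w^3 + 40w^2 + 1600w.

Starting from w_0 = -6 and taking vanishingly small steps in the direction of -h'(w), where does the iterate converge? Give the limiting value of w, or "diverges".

h'(w) = 20(w - 5)(w - 2)(w + 2)(w + 4), so h'(-6) = 14080.
Gradient descent moves in the -h' direction, i.e. w is decreasing.
There is no critical point below w=-6, and h' keeps the same sign, so the iterate runs off to −∞.

diverges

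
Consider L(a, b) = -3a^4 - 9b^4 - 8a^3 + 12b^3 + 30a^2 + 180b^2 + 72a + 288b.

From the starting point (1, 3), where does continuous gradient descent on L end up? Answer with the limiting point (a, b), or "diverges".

(-1, -1)

L is separable, so gradient descent decouples: a follows -∂L/∂a, b follows -∂L/∂b.
∂L/∂a = -12(a - 2)(a + 1)(a + 3); at a=1 this is 96, so a decreases.
∂L/∂b = -36(b - 4)(b + 1)(b + 2); at b=3 this is 720, so b decreases.
a converges to its nearest critical value -1 (a local min of the a-part); b converges to -1. The iterate converges to (-1, -1).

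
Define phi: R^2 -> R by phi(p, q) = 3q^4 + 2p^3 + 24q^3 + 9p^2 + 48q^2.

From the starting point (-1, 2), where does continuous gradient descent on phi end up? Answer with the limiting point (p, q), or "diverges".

phi is separable, so gradient descent decouples: p follows -∂phi/∂p, q follows -∂phi/∂q.
∂phi/∂p = 6p(p + 3); at p=-1 this is -12, so p increases.
∂phi/∂q = 12q(q + 2)(q + 4); at q=2 this is 576, so q decreases.
p converges to its nearest critical value 0 (a local min of the p-part); q converges to 0. The iterate converges to (0, 0).

(0, 0)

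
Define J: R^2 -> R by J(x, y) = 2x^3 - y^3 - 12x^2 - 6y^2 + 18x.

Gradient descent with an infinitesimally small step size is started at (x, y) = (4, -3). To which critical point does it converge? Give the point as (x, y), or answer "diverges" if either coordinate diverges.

(3, -4)

J is separable, so gradient descent decouples: x follows -∂J/∂x, y follows -∂J/∂y.
∂J/∂x = 6(x - 3)(x - 1); at x=4 this is 18, so x decreases.
∂J/∂y = -3y(y + 4); at y=-3 this is 9, so y decreases.
x converges to its nearest critical value 3 (a local min of the x-part); y converges to -4. The iterate converges to (3, -4).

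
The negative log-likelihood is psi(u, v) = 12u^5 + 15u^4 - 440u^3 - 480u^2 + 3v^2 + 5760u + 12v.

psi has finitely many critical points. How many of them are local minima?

2

psi separates as a function of u plus a function of v, so ∇psi=0 decouples.
∂psi/∂u = 60(u - 4)(u - 2)(u + 3)(u + 4) = 0 at u ∈ {-4, -3, 2, 4}; ∂psi/∂v = 6(v + 2) = 0 at v ∈ {-2}.
The Hessian is diagonal: diag(psi_uu, psi_vv). Second derivatives: psi_uu(-4)=-2880, psi_uu(-3)=2100, psi_uu(2)=-3600, psi_uu(4)=6720; psi_vv(-2)=6.
Local minima occur where both diagonal entries positive: (-3, -2), (4, -2). Count: 2.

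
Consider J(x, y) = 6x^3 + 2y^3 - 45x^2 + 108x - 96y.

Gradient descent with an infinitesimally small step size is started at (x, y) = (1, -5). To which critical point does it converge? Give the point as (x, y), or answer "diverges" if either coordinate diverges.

diverges

J is separable, so gradient descent decouples: x follows -∂J/∂x, y follows -∂J/∂y.
∂J/∂x = 18(x - 3)(x - 2); at x=1 this is 36, so x decreases.
∂J/∂y = 6(y - 4)(y + 4); at y=-5 this is 54, so y decreases.
The x-coordinate has no critical point in that direction and runs off to infinity.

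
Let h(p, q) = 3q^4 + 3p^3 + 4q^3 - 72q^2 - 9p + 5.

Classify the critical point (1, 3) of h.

local minimum

The mixed partial ∂²h/∂p∂q is 0, so the Hessian at any point is diag(h_pp, h_qq) = diag(18p, 12(3q^2 + 2q - 12)).
At (1, 3): H = diag(18, 252).
Both eigenvalues are positive, so H is positive definite: a local minimum.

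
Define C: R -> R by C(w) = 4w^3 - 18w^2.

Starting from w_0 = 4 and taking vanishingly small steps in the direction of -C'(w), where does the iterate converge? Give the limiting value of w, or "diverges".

C'(w) = 12w(w - 3), so C'(4) = 48.
Gradient descent moves in the -C' direction, i.e. w is decreasing.
The nearest critical point in that direction is w = 3, where C'' = 36 > 0 (a local minimum). The iterate converges there.

3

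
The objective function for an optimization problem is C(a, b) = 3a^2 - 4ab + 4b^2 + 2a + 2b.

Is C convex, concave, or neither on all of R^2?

C is quadratic, so its Hessian is the constant matrix H = [[6, -4], [-4, 8]].
det(H) = 32, tr(H) = 14.
det(H) > 0 and tr(H) > 0, so H is positive definite everywhere: convex.

convex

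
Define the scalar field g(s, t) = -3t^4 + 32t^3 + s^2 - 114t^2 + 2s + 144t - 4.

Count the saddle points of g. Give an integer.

g separates as a function of s plus a function of t, so ∇g=0 decouples.
∂g/∂s = 2(s + 1) = 0 at s ∈ {-1}; ∂g/∂t = -12(t - 4)(t - 3)(t - 1) = 0 at t ∈ {1, 3, 4}.
The Hessian is diagonal: diag(g_ss, g_tt). Second derivatives: g_ss(-1)=2; g_tt(1)=-72, g_tt(3)=24, g_tt(4)=-36.
Saddle points occur where the two diagonal entries have opposite signs: (-1, 1), (-1, 4). Count: 2.

2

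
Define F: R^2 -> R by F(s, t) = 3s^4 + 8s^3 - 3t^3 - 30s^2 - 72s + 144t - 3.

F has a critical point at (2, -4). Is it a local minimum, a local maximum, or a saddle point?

The mixed partial ∂²F/∂s∂t is 0, so the Hessian at any point is diag(F_ss, F_tt) = diag(12(3s^2 + 4s - 5), -18t).
At (2, -4): H = diag(180, 72).
Both eigenvalues are positive, so H is positive definite: a local minimum.

local minimum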